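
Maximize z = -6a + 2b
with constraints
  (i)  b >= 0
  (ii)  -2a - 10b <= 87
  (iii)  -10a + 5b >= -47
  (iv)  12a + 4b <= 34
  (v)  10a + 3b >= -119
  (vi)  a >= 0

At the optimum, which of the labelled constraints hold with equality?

Corner points and z = -6a + 2b:
  (17/6, 0) → z = -17
  (0, 0) → z = 0
  (0, 17/2) → z = 17

The maximum is at (0, 17/2). Substituting into each constraint, equality holds for (iv) and (vi); the remaining constraints have slack.

(iv) and (vi)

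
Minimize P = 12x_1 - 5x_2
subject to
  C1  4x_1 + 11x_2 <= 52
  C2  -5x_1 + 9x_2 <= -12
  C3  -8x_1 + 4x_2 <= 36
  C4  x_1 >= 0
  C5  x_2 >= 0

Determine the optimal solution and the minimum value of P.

x_1 = 12/5, x_2 = 0, minimum P = 144/5

Corner points and P = 12x_1 - 5x_2:
  (600/91, 212/91) → P = 6140/91
  (13, 0) → P = 156
  (12/5, 0) → P = 144/5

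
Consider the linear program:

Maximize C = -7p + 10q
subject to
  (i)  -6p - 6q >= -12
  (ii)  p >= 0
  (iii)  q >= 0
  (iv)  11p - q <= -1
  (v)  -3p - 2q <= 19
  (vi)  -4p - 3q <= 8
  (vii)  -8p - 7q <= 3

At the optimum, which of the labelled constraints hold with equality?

Corner points and C = -7p + 10q:
  (0, 2) → C = 20
  (1/12, 23/12) → C = 223/12
  (0, 1) → C = 10

The maximum is at (0, 2). Substituting into each constraint, equality holds for (i) and (ii); the remaining constraints have slack.

(i) and (ii)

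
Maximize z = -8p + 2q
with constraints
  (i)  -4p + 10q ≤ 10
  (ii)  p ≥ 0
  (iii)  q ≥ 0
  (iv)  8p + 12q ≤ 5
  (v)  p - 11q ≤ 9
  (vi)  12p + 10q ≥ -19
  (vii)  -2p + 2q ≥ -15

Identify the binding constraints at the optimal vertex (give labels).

Vertices and z = -8p + 2q:
  (0, 0) → z = 0
  (0, 5/12) → z = 5/6
  (5/8, 0) → z = -5

The maximum is at (0, 5/12). Substituting into each constraint, equality holds for (ii) and (iv); the remaining constraints have slack.

(ii) and (iv)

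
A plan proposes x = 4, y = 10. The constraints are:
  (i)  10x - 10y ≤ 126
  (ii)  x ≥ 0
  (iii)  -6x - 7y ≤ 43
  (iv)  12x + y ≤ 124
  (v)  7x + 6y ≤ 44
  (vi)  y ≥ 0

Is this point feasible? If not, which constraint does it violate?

not feasible — violates (v)

Constraint (v): 7x + 6y = 88, which is not ≤ 44. All other constraints are satisfied.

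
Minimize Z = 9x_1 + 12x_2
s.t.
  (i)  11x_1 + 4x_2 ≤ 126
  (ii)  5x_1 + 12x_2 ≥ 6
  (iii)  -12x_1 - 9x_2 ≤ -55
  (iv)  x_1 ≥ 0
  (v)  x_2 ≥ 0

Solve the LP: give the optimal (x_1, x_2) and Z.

x_1 = 55/12, x_2 = 0, minimum Z = 165/4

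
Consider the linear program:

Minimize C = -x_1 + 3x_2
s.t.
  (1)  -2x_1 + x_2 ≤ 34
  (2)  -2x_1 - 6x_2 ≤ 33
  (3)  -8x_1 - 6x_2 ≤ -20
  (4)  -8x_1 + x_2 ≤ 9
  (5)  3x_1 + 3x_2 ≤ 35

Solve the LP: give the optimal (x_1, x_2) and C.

x_1 = 103/4, x_2 = -169/12, minimum C = -68

Vertices and C = -x_1 + 3x_2:
  (53/6, -76/9) → C = -205/6
  (103/4, -169/12) → C = -68
  (-17/28, 29/7) → C = 365/28
  (8/27, 307/27) → C = 913/27

The optimum lies where -2x_1 - 6x_2 = 33 and 3x_1 + 3x_2 = 35.
Solving simultaneously gives x_1 = 103/4, x_2 = -169/12.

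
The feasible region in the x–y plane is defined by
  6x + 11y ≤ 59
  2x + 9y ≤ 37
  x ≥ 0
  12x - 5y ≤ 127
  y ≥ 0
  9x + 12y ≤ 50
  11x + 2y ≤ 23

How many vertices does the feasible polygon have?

5

Pairwise boundary intersections that survive every other constraint:
  (0, 37/9)
  (2/19, 233/57)
  (0, 0)
  (23/11, 0)
  (88/57, 343/114)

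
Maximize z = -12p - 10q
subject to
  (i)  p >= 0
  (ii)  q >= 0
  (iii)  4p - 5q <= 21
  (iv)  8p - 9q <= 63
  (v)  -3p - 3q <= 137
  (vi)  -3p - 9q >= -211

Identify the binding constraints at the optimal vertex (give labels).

Extreme points and z = -12p - 10q:
  (0, 0) → z = 0
  (0, 211/9) → z = -2110/9
  (21/4, 0) → z = -63
  (1244/51, 781/51) → z = -22738/51

The maximum is at (0, 0). Substituting into each constraint, equality holds for (i) and (ii); the remaining constraints have slack.

(i) and (ii)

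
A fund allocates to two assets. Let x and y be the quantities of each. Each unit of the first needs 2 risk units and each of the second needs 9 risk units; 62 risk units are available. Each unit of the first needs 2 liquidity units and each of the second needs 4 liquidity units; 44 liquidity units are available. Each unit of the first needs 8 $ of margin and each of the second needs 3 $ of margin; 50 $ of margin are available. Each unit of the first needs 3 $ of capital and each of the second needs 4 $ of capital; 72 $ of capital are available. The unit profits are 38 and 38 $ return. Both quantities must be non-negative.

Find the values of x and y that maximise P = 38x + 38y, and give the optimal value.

x = 4, y = 6, maximum P = 380

Vertices and P = 38x + 38y:
  (0, 0) → P = 0
  (0, 62/9) → P = 2356/9
  (25/4, 0) → P = 475/2
  (4, 6) → P = 380

At the optimal vertex, 2x + 9y = 62 and 8x + 3y = 50.
Solving simultaneously gives x = 4, y = 6.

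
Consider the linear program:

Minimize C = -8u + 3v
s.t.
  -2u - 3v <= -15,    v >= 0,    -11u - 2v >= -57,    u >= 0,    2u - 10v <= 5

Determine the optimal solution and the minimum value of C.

u = 141/29, v = 51/29, minimum C = -975/29

Extreme points and C = -8u + 3v:
  (141/29, 51/29) → C = -975/29
  (0, 5) → C = 15
  (0, 57/2) → C = 171/2

At the optimal vertex, -2u - 3v = -15 and -11u - 2v = -57.
Solving simultaneously gives u = 141/29, v = 51/29.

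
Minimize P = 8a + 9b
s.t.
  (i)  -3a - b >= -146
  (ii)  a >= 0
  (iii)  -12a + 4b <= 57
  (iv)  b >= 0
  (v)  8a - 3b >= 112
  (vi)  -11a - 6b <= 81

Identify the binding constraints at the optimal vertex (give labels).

(iv) and (v)

Vertices and P = 8a + 9b:
  (146/3, 0) → P = 1168/3
  (550/17, 832/17) → P = 11888/17
  (14, 0) → P = 112

The minimum is at (14, 0). Substituting into each constraint, equality holds for (iv) and (v); the remaining constraints have slack.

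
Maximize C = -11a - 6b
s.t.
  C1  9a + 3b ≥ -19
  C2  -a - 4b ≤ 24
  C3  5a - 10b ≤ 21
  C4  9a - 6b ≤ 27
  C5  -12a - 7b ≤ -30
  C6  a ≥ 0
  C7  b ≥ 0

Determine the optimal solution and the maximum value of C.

Corner points and C = -11a - 6b:
  (3, 0) → C = -33
  (0, 30/7) → C = -180/7
  (5/2, 0) → C = -55/2
The feasible region is unbounded (it extends along (0, 1), (2, 3)), but C strictly decreases along every unbounded feasible direction, so there is no improving ray and the maximum is attained at a vertex.

The optimum lies where -12a - 7b = -30 and a = 0.
Solving simultaneously gives a = 0, b = 30/7.

a = 0, b = 30/7, maximum C = -180/7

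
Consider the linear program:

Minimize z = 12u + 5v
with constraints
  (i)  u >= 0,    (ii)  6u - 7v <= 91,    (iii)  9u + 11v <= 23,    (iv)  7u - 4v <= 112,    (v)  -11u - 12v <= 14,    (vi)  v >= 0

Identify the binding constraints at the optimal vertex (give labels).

Vertices and z = 12u + 5v:
  (0, 23/11) → z = 115/11
  (0, 0) → z = 0
  (23/9, 0) → z = 92/3

The minimum is at (0, 0). Substituting into each constraint, equality holds for (i) and (vi); the remaining constraints have slack.

(i) and (vi)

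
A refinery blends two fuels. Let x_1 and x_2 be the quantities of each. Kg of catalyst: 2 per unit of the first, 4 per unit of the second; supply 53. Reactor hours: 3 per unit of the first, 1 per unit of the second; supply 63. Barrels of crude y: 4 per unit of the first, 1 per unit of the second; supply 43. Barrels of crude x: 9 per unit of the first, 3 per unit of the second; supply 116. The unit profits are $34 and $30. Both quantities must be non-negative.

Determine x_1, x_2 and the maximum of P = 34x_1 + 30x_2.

x_1 = 17/2, x_2 = 9, maximum P = 559

Vertices and P = 34x_1 + 30x_2:
  (0, 0) → P = 0
  (0, 53/4) → P = 795/2
  (43/4, 0) → P = 731/2
  (17/2, 9) → P = 559

The optimum lies where 2x_1 + 4x_2 = 53 and 4x_1 + x_2 = 43.
Solving simultaneously gives x_1 = 17/2, x_2 = 9.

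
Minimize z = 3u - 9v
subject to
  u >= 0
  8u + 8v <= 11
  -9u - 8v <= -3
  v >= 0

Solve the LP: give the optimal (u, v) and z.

u = 0, v = 11/8, minimum z = -99/8

Corner points and z = 3u - 9v:
  (0, 11/8) → z = -99/8
  (0, 3/8) → z = -27/8
  (11/8, 0) → z = 33/8
  (1/3, 0) → z = 1

The binding constraints are u = 0 and 8u + 8v = 11.
Solving simultaneously gives u = 0, v = 11/8.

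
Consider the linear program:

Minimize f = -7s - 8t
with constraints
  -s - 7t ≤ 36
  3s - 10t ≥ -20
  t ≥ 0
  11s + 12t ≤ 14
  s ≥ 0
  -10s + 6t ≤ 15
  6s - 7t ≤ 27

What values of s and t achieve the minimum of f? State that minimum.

Feasible corners and f = -7s - 8t:
  (14/11, 0) → f = -98/11
  (0, 0) → f = 0
  (0, 7/6) → f = -28/3

The optimum lies where 11s + 12t = 14 and s = 0.
Solving simultaneously gives s = 0, t = 7/6.

s = 0, t = 7/6, minimum f = -28/3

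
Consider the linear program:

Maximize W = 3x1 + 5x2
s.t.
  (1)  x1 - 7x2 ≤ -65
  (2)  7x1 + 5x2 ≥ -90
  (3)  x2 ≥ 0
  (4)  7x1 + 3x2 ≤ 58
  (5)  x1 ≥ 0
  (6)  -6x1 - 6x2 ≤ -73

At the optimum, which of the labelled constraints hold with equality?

(4) and (5)

Vertices and W = 3x1 + 5x2:
  (211/52, 513/52) → W = 123/2
  (121/48, 463/48) → W = 1339/24
  (0, 58/3) → W = 290/3
  (0, 73/6) → W = 365/6

The maximum is at (0, 58/3). Substituting into each constraint, equality holds for (4) and (5); the remaining constraints have slack.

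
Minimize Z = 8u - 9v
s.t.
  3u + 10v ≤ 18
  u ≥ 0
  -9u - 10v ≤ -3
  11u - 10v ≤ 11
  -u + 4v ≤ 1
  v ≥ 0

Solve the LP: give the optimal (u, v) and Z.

Extreme points and Z = 8u - 9v:
  (1/23, 6/23) → Z = -2
  (1/3, 0) → Z = 8/3
  (27/17, 11/17) → Z = 117/17
  (1, 0) → Z = 8

The optimum lies where -9u - 10v = -3 and -u + 4v = 1.
Solving simultaneously gives u = 1/23, v = 6/23.

u = 1/23, v = 6/23, minimum Z = -2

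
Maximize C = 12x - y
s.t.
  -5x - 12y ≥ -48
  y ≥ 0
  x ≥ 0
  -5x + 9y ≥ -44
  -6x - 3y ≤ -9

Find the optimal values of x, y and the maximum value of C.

Extreme points and C = 12x - y:
  (0, 4) → C = -4
  (64/7, 4/21) → C = 2300/21
  (44/5, 0) → C = 528/5
  (3/2, 0) → C = 18
  (0, 3) → C = -3

x = 64/7, y = 4/21, maximum C = 2300/21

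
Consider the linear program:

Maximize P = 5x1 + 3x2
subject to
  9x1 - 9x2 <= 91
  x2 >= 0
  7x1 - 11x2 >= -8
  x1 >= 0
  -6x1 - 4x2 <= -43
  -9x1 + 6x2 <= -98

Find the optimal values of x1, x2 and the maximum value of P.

Vertices and P = 5x1 + 3x2:
  (1073/36, 709/36) → P = 1873/9
  (112/9, 7/3) → P = 623/9
  (1126/57, 758/57) → P = 416/3

x1 = 1073/36, x2 = 709/36, maximum P = 1873/9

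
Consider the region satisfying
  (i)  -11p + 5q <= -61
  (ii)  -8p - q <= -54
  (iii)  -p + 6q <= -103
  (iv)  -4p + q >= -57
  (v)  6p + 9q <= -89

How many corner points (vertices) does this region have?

Intersecting each pair of boundary lines and keeping only the points that satisfy every inequality leaves:
  (61/7, -110/7)
  (37/4, -20)
  (131/15, -707/45)
  (212/21, -349/21)

4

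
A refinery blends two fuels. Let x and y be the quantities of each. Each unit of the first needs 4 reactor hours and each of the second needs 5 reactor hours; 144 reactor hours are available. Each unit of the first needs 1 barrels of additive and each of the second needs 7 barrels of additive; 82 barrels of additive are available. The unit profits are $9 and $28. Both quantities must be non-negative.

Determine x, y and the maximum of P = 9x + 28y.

x = 26, y = 8, maximum P = 458

Extreme points and P = 9x + 28y:
  (0, 0) → P = 0
  (0, 82/7) → P = 328
  (36, 0) → P = 324
  (26, 8) → P = 458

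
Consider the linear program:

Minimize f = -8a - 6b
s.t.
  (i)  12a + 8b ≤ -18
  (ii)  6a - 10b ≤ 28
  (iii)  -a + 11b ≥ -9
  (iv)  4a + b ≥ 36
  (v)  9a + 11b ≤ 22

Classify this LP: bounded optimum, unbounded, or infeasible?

infeasible

The boundaries 12a + 8b = -18 and -a + 11b = -9 meet at (-9/10, -9/10), but that point violates 4a + b ≥ 36. Every candidate vertex is excluded by some other constraint, so the feasible region is empty.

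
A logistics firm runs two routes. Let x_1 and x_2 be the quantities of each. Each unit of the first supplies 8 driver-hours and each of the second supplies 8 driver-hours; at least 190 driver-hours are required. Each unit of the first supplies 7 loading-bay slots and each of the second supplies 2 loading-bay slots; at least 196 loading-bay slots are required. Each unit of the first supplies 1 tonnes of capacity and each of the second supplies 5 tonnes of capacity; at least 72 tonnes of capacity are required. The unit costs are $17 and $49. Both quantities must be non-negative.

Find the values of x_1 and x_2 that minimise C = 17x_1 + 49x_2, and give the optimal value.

Feasible corners and C = 17x_1 + 49x_2:
  (0, 98) → C = 4802
  (72, 0) → C = 1224
  (76/3, 28/3) → C = 888
The feasible region is unbounded (it extends along (0, 1), (1, 0)), but C strictly increases along every unbounded feasible direction, so there is no improving ray and the minimum is attained at a vertex.

The optimum lies where 7x_1 + 2x_2 = 196 and x_1 + 5x_2 = 72.
Solving simultaneously gives x_1 = 76/3, x_2 = 28/3.

x_1 = 76/3, x_2 = 28/3, minimum C = 888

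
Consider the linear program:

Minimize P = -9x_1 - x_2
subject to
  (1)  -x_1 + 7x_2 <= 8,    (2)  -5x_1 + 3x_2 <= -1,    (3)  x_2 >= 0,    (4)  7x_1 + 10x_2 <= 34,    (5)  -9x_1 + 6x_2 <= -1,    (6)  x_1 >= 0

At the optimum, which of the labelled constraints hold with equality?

Extreme points and P = -9x_1 - x_2:
  (31/32, 41/32) → P = -10
  (158/59, 90/59) → P = -1512/59
  (1/5, 0) → P = -9/5
  (34/7, 0) → P = -306/7

The minimum is at (34/7, 0). Substituting into each constraint, equality holds for (3) and (4); the remaining constraints have slack.

(3) and (4)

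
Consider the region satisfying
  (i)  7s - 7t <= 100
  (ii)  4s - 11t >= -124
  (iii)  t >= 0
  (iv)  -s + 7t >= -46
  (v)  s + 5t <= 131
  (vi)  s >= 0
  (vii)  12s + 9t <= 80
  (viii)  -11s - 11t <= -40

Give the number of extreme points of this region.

Of the 28 pairwise boundary intersections, those satisfying every inequality are:
  (20/3, 0)
  (40/11, 0)
  (0, 80/9)
  (0, 40/11)

4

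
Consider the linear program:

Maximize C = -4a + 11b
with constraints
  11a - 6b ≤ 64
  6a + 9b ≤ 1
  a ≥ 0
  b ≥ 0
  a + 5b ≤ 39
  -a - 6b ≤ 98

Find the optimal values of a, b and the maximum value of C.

a = 0, b = 1/9, maximum C = 11/9

Feasible corners and C = -4a + 11b:
  (0, 1/9) → C = 11/9
  (1/6, 0) → C = -2/3
  (0, 0) → C = 0

The binding constraints are 6a + 9b = 1 and a = 0.
Solving simultaneously gives a = 0, b = 1/9.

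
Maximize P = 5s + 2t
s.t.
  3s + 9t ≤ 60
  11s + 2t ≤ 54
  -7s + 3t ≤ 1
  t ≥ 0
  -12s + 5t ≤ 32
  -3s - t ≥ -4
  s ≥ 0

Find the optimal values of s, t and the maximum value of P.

Feasible corners and P = 5s + 2t:
  (11/16, 31/16) → P = 117/16
  (0, 1/3) → P = 2/3
  (4/3, 0) → P = 20/3
  (0, 0) → P = 0

s = 11/16, t = 31/16, maximum P = 117/16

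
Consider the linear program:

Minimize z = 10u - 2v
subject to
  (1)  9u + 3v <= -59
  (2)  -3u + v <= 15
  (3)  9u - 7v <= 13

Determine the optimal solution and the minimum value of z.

u = -59/6, v = -29/2, minimum z = -208/3

Extreme points and z = 10u - 2v:
  (-52/9, -7/3) → z = -478/9
  (-187/45, -36/5) → z = -1222/45
  (-59/6, -29/2) → z = -208/3

At the optimal vertex, -3u + v = 15 and 9u - 7v = 13.
Solving simultaneously gives u = -59/6, v = -29/2.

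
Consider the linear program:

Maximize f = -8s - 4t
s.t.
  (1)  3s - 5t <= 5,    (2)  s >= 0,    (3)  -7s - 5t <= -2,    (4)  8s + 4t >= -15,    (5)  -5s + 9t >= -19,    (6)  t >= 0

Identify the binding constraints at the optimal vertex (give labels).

(2) and (3)

Corner points and f = -8s - 4t:
  (5/3, 0) → f = -40/3
  (0, 2/5) → f = -8/5
  (2/7, 0) → f = -16/7
The feasible region is unbounded (it extends along (0, 1), (5, 3)), but f strictly decreases along every unbounded feasible direction, so there is no improving ray and the maximum is attained at a vertex.

The maximum is at (0, 2/5). Substituting into each constraint, equality holds for (2) and (3); the remaining constraints have slack.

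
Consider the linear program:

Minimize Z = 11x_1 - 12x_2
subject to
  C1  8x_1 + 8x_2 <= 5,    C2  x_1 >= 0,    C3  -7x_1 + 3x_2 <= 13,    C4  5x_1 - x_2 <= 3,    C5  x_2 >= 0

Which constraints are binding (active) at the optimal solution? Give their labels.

C1 and C2

Feasible corners and Z = 11x_1 - 12x_2:
  (0, 5/8) → Z = -15/2
  (29/48, 1/48) → Z = 307/48
  (0, 0) → Z = 0
  (3/5, 0) → Z = 33/5

The minimum is at (0, 5/8). Substituting into each constraint, equality holds for C1 and C2; the remaining constraints have slack.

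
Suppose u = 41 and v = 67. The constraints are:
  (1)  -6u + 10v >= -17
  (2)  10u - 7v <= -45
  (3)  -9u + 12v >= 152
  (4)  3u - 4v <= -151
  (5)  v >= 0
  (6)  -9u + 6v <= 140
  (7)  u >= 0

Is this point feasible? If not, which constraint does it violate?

not feasible — violates (4)

Constraint (4): 3u - 4v = -145, which is not ≤ -151. All other constraints are satisfied.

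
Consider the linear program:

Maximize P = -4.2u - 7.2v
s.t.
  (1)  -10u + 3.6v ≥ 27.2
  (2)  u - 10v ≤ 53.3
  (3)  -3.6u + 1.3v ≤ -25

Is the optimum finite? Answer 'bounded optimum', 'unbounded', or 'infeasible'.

The boundaries -10u + 3.6v = 27.2 and u - 10v = 53.3 meet at (-11597/2410, -2801/482), but that point violates -3.6u + 1.3v ≤ -25. Every candidate vertex is excluded by some other constraint, so the feasible region is empty.

infeasible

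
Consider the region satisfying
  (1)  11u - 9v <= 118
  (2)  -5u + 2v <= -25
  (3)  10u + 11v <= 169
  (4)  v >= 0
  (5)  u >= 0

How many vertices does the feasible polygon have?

4

Of the 10 pairwise boundary intersections, those satisfying every inequality are:
  (2819/211, 679/211)
  (118/11, 0)
  (613/75, 119/15)
  (5, 0)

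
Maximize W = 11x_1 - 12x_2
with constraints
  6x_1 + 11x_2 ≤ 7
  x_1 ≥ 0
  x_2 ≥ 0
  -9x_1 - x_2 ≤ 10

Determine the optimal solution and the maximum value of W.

Feasible corners and W = 11x_1 - 12x_2:
  (0, 7/11) → W = -84/11
  (7/6, 0) → W = 77/6
  (0, 0) → W = 0

The optimum lies where 6x_1 + 11x_2 = 7 and x_2 = 0.
Solving simultaneously gives x_1 = 7/6, x_2 = 0.

x_1 = 7/6, x_2 = 0, maximum W = 77/6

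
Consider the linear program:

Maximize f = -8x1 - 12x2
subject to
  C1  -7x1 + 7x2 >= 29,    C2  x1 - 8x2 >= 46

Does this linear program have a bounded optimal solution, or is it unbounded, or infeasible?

unbounded

From the feasible point (-554/49, -351/49), moving in the direction (-8, -1) keeps every constraint satisfied while f increases without bound.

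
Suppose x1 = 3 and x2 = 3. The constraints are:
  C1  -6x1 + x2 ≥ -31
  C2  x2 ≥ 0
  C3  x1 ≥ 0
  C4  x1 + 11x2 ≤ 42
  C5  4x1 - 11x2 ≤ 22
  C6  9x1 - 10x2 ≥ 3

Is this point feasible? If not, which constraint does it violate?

not feasible — violates C6

Constraint C6: 9x1 - 10x2 = -3, which is not ≥ 3. All other constraints are satisfied.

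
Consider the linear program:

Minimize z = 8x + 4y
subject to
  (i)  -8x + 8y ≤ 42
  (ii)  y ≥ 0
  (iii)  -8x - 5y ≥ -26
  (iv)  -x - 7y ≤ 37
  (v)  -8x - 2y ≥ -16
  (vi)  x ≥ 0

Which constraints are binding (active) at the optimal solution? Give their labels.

Feasible corners and z = 8x + 4y:
  (2, 0) → z = 16
  (0, 0) → z = 0
  (7/6, 10/3) → z = 68/3
  (0, 26/5) → z = 104/5

The minimum is at (0, 0). Substituting into each constraint, equality holds for (ii) and (vi); the remaining constraints have slack.

(ii) and (vi)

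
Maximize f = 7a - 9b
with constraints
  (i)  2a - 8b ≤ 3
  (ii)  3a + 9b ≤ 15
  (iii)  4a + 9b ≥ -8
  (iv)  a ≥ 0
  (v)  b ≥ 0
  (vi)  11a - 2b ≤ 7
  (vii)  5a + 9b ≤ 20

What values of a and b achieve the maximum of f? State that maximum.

Vertices and f = 7a - 9b:
  (0, 5/3) → f = -15
  (31/35, 48/35) → f = -43/7
  (0, 0) → f = 0
  (7/11, 0) → f = 49/11

At the optimal vertex, b = 0 and 11a - 2b = 7.
Solving simultaneously gives a = 7/11, b = 0.

a = 7/11, b = 0, maximum f = 49/11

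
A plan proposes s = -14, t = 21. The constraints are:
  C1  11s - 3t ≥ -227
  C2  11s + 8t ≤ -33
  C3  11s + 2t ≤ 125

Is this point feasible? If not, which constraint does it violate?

Constraint C2: 11s + 8t = 14, which is not ≤ -33. All other constraints are satisfied.

not feasible — violates C2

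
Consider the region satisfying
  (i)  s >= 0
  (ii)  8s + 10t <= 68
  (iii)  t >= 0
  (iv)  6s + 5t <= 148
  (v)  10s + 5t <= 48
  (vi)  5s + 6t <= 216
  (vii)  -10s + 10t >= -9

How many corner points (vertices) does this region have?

5

The feasible vertices (each the meet of two boundaries and inside every other half-plane) are:
  (0, 34/5)
  (0, 0)
  (7/3, 74/15)
  (9/10, 0)
  (7/2, 13/5)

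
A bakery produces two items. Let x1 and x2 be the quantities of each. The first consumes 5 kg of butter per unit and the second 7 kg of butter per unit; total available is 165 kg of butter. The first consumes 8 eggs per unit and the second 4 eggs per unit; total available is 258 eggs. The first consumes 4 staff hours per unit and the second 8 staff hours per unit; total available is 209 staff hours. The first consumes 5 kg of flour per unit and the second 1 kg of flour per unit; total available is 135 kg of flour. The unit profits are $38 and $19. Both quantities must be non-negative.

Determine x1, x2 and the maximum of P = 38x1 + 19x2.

x1 = 26, x2 = 5, maximum P = 1083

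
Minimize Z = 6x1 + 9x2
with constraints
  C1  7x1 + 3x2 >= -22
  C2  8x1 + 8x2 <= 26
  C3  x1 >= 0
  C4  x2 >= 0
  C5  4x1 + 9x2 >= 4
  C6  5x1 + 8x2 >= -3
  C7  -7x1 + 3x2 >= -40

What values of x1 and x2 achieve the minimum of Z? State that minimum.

x1 = 0, x2 = 4/9, minimum Z = 4

Corner points and Z = 6x1 + 9x2:
  (0, 13/4) → Z = 117/4
  (13/4, 0) → Z = 39/2
  (0, 4/9) → Z = 4
  (1, 0) → Z = 6

The optimum lies where x1 = 0 and 4x1 + 9x2 = 4.
Solving simultaneously gives x1 = 0, x2 = 4/9.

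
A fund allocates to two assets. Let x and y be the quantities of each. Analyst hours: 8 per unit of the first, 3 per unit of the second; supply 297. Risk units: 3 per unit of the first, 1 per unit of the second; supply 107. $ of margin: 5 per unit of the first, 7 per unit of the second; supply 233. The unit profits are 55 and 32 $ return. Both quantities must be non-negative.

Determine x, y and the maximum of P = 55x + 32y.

x = 129/4, y = 41/4, maximum P = 8407/4

Feasible corners and P = 55x + 32y:
  (0, 0) → P = 0
  (0, 233/7) → P = 7456/7
  (107/3, 0) → P = 5885/3
  (129/4, 41/4) → P = 8407/4

The binding constraints are 3x + y = 107 and 5x + 7y = 233.
Solving simultaneously gives x = 129/4, y = 41/4.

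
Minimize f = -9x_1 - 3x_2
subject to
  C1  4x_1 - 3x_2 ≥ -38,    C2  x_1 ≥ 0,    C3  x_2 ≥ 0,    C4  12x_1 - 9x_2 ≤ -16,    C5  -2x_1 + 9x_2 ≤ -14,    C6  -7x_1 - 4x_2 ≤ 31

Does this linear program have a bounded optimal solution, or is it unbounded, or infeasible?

The boundaries 4x_1 - 3x_2 = -38 and x_1 = 0 meet at (0, 38/3), but that point violates -2x_1 + 9x_2 ≤ -14. Every candidate vertex is excluded by some other constraint, so the feasible region is empty.

infeasible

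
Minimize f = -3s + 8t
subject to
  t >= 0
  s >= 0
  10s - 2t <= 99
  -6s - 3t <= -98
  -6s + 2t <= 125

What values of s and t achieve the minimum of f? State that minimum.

Vertices and f = -3s + 8t:
  (0, 98/3) → f = 784/3
  (0, 125/2) → f = 500
  (493/42, 193/21) → f = 1609/42
  (56, 461/2) → f = 1676

s = 493/42, t = 193/21, minimum f = 1609/42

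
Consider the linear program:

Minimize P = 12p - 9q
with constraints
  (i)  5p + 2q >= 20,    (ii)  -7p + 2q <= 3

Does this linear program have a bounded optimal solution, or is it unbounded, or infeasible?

unbounded

From the feasible point (17/12, 155/24), moving in the direction (2, 7) keeps every constraint satisfied while P decreases without bound.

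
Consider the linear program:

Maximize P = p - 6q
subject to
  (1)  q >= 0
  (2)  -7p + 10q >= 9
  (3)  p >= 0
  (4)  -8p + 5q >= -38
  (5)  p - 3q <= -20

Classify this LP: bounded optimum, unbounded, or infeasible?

Corner points and P = p - 6q:
  (0, 20/3) → P = -40
  (214/19, 198/19) → P = -974/19
The feasible region has finitely many vertices and no improving ray; the maximum is -40 at (0, 20/3).

bounded optimum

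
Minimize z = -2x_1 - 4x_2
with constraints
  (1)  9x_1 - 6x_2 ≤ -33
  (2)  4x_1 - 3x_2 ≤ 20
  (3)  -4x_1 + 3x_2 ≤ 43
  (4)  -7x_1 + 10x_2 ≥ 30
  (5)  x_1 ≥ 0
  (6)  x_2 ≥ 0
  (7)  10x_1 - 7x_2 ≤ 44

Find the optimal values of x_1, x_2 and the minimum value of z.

Feasible corners and z = -2x_1 - 4x_2:
  (53, 85) → z = -446
  (0, 11/2) → z = -22
  (0, 43/3) → z = -172/3

At the optimal vertex, 9x_1 - 6x_2 = -33 and -4x_1 + 3x_2 = 43.
Solving simultaneously gives x_1 = 53, x_2 = 85.

x_1 = 53, x_2 = 85, minimum z = -446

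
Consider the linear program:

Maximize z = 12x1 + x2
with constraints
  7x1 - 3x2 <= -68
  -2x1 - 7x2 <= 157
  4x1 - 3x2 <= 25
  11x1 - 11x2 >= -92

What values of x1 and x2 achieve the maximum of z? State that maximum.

x1 = -118/11, x2 = -26/11, maximum z = -1442/11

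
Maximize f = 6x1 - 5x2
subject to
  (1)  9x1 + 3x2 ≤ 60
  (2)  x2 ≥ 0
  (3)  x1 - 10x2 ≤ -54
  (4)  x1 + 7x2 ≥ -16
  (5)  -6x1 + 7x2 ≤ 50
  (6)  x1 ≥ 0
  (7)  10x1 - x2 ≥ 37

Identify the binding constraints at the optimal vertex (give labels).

(1) and (3)

Feasible corners and f = 6x1 - 5x2:
  (146/31, 182/31) → f = -34/31
  (57/13, 89/13) → f = -103/13
  (424/99, 577/99) → f = -31/9

The maximum is at (146/31, 182/31). Substituting into each constraint, equality holds for (1) and (3); the remaining constraints have slack.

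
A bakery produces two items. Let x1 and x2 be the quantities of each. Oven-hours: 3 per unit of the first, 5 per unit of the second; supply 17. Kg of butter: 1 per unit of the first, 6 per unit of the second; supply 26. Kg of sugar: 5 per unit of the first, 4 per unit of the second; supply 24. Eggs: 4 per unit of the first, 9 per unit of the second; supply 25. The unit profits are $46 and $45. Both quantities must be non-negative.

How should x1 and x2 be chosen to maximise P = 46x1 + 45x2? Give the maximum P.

x1 = 4, x2 = 1, maximum P = 229

Feasible corners and P = 46x1 + 45x2:
  (0, 0) → P = 0
  (0, 25/9) → P = 125
  (24/5, 0) → P = 1104/5
  (4, 1) → P = 229

The binding constraints are 3x1 + 5x2 = 17 and 5x1 + 4x2 = 24.
Solving simultaneously gives x1 = 4, x2 = 1.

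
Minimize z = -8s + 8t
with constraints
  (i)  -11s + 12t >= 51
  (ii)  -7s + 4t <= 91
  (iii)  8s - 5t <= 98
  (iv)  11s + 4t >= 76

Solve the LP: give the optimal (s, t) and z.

s = 1431/41, t = 1486/41, minimum z = 440/41

Feasible corners and z = -8s + 8t:
  (1431/41, 1486/41) → z = 440/41
  (177/44, 127/16) → z = 689/22
  (-5/6, 511/24) → z = 177
The feasible region is unbounded (it extends along (5, 8), (4, 7)), but z strictly increases along every unbounded feasible direction, so there is no improving ray and the minimum is attained at a vertex.

At the optimal vertex, -11s + 12t = 51 and 8s - 5t = 98.
Solving simultaneously gives s = 1431/41, t = 1486/41.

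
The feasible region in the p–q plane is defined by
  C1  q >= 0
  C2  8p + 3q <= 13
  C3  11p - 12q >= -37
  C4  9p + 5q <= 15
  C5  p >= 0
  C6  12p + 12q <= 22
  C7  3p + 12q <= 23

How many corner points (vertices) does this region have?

Of the 21 pairwise boundary intersections, those satisfying every inequality are:
  (13/8, 0)
  (0, 0)
  (20/13, 3/13)
  (35/24, 3/8)
  (0, 11/6)

5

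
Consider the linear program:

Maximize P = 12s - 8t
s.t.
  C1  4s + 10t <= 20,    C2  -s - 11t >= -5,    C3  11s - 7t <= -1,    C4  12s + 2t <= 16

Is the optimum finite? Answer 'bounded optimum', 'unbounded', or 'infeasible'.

From the feasible point (3/16, 7/16), moving in the direction (-7, -11) keeps every constraint satisfied while P increases without bound.

unbounded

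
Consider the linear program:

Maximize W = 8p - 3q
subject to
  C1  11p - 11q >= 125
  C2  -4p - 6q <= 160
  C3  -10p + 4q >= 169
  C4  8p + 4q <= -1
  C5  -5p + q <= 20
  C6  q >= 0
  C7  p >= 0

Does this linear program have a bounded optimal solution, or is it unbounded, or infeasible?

infeasible

The boundaries q = 0 and p = 0 meet at (0, 0), but that point violates 11p - 11q ≥ 125. Every candidate vertex is excluded by some other constraint, so the feasible region is empty.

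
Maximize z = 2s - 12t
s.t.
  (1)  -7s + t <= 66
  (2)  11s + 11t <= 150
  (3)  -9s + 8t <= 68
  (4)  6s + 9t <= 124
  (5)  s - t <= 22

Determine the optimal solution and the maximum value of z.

s = -44/3, t = -110/3, maximum z = 1232/3

Corner points and z = 2s - 12t:
  (-460/47, -118/47) → z = 496/47
  (-44/3, -110/3) → z = 1232/3
  (452/187, 2098/187) → z = -24272/187
  (196/11, -46/11) → z = 944/11

At the optimal vertex, -7s + t = 66 and s - t = 22.
Solving simultaneously gives s = -44/3, t = -110/3.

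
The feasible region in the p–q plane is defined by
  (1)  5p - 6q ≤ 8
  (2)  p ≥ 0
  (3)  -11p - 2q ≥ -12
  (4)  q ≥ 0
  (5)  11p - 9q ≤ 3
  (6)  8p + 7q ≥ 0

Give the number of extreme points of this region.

4

Pairwise boundary intersections that survive every other constraint:
  (0, 6)
  (0, 0)
  (114/121, 9/11)
  (3/11, 0)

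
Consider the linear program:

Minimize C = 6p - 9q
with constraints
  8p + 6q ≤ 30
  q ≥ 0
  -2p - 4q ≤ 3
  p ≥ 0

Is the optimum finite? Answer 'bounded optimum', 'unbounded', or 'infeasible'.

bounded optimum

Vertices and C = 6p - 9q:
  (15/4, 0) → C = 45/2
  (0, 5) → C = -45
  (0, 0) → C = 0
The feasible region has finitely many vertices and no improving ray; the minimum is -45 at (0, 5).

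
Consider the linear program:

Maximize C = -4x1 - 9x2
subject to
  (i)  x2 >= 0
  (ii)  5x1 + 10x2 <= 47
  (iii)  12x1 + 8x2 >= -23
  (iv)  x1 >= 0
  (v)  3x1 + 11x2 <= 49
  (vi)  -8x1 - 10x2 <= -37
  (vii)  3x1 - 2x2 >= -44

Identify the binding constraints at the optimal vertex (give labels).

Feasible corners and C = -4x1 - 9x2:
  (47/5, 0) → C = -188/5
  (37/8, 0) → C = -37/2
  (27/25, 104/25) → C = -1044/25
  (0, 49/11) → C = -441/11
  (0, 37/10) → C = -333/10

The maximum is at (37/8, 0). Substituting into each constraint, equality holds for (i) and (vi); the remaining constraints have slack.

(i) and (vi)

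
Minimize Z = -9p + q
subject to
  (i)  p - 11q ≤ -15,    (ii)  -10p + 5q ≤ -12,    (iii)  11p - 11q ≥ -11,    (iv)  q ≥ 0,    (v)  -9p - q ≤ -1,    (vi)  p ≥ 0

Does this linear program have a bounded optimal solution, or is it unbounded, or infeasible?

unbounded

From the feasible point (69/35, 54/35), moving in the direction (11, 1) keeps every constraint satisfied while Z decreases without bound.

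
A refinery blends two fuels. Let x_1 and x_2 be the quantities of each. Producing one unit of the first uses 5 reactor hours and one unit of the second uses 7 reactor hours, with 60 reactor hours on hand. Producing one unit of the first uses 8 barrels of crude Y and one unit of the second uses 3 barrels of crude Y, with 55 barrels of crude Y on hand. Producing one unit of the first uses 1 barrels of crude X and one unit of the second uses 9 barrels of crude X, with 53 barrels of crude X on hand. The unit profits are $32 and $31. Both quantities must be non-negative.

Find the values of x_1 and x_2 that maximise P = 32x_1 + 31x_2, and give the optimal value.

Extreme points and P = 32x_1 + 31x_2:
  (0, 0) → P = 0
  (0, 53/9) → P = 1643/9
  (55/8, 0) → P = 220
  (5, 5) → P = 315
  (169/38, 205/38) → P = 11763/38

At the optimal vertex, 5x_1 + 7x_2 = 60 and 8x_1 + 3x_2 = 55.
Solving simultaneously gives x_1 = 5, x_2 = 5.

x_1 = 5, x_2 = 5, maximum P = 315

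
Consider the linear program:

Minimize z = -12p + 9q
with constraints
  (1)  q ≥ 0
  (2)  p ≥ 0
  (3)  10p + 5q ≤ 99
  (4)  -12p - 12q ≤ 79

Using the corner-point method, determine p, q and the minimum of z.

Vertices and z = -12p + 9q:
  (0, 0) → z = 0
  (99/10, 0) → z = -594/5
  (0, 99/5) → z = 891/5

p = 99/10, q = 0, minimum z = -594/5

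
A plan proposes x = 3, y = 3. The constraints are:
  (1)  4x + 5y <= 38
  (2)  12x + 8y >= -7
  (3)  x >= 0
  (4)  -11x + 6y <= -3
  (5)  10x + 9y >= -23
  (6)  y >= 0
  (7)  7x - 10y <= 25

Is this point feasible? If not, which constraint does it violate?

feasible

(1): 27 ≤ 38 ✓
(2): 60 ≥ -7 ✓
(3): 3 ≥ 0 ✓
(4): -15 ≤ -3 ✓
(5): 57 ≥ -23 ✓
(6): 3 ≥ 0 ✓
(7): -9 ≤ 25 ✓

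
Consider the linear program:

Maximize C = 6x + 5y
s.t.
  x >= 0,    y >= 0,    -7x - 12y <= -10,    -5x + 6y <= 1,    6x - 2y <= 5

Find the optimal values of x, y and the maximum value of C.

x = 16/13, y = 31/26, maximum C = 347/26

Extreme points and C = 6x + 5y:
  (8/17, 19/34) → C = 191/34
  (40/43, 25/86) → C = 605/86
  (16/13, 31/26) → C = 347/26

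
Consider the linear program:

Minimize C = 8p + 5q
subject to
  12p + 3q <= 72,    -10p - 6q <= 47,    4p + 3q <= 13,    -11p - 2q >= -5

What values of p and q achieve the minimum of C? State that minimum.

p = 62/23, q = -567/46, minimum C = -1843/46

Corner points and C = 8p + 5q:
  (-73/2, 53) → C = -27
  (62/23, -567/46) → C = -1843/46
  (-11/25, 123/25) → C = 527/25

The optimum lies where -10p - 6q = 47 and -11p - 2q = -5.
Solving simultaneously gives p = 62/23, q = -567/46.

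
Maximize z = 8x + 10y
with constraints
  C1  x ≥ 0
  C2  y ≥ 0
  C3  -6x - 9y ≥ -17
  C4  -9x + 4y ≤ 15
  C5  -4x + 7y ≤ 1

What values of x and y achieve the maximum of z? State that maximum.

x = 17/6, y = 0, maximum z = 68/3

At the optimal vertex, y = 0 and -6x - 9y = -17.
Solving simultaneously gives x = 17/6, y = 0.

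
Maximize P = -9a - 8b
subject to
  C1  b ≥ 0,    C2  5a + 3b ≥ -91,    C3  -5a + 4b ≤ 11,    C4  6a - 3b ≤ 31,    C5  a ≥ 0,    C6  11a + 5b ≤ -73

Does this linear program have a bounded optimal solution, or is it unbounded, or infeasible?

infeasible

The boundaries b = 0 and 6a - 3b = 31 meet at (31/6, 0), but that point violates 11a + 5b ≤ -73. Every candidate vertex is excluded by some other constraint, so the feasible region is empty.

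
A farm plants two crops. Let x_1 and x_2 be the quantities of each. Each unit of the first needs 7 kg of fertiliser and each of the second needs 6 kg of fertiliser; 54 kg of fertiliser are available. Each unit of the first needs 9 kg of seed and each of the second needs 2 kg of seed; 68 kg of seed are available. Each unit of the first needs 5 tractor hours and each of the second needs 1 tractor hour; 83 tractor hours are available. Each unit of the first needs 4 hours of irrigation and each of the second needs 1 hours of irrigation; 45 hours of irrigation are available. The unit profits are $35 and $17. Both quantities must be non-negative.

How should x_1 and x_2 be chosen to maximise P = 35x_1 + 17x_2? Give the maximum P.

x_1 = 15/2, x_2 = 1/4, maximum P = 1067/4

Vertices and P = 35x_1 + 17x_2:
  (0, 0) → P = 0
  (0, 9) → P = 153
  (68/9, 0) → P = 2380/9
  (15/2, 1/4) → P = 1067/4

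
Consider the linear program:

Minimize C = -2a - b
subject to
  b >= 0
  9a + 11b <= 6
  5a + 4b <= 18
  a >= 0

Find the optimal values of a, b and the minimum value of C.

Extreme points and C = -2a - b:
  (2/3, 0) → C = -4/3
  (0, 0) → C = 0
  (0, 6/11) → C = -6/11

a = 2/3, b = 0, minimum C = -4/3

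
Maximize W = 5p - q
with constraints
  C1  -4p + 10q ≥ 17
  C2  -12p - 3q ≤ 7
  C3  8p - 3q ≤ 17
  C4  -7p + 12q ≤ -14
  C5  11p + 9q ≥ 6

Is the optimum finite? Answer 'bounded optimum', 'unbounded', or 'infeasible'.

The boundaries -4p + 10q = 17 and 8p - 3q = 17 meet at (13/4, 3), but that point violates -7p + 12q ≤ -14. Every candidate vertex is excluded by some other constraint, so the feasible region is empty.

infeasible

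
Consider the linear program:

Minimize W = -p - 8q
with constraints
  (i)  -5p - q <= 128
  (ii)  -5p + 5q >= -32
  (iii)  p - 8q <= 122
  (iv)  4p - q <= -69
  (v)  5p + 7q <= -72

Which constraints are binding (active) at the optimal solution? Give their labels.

(i) and (v)

Feasible corners and W = -p - 8q:
  (-22, -18) → W = 166
  (-412/15, 28/3) → W = -236/5
  (-674/31, -557/31) → W = 5130/31
  (-185/11, 19/11) → W = 3

The minimum is at (-412/15, 28/3). Substituting into each constraint, equality holds for (i) and (v); the remaining constraints have slack.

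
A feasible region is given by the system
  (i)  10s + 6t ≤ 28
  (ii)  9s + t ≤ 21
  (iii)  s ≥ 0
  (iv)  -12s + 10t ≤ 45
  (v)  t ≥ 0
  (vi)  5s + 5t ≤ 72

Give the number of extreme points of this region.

5

The feasible vertices (each the meet of two boundaries and inside every other half-plane) are:
  (49/22, 21/22)
  (5/86, 393/86)
  (7/3, 0)
  (0, 9/2)
  (0, 0)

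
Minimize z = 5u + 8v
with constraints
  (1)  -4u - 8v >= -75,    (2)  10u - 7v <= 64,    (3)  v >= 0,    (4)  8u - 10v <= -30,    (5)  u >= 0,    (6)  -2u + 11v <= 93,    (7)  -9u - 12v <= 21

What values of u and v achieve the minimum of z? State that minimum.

u = 0, v = 3, minimum z = 24

The binding constraints are 8u - 10v = -30 and u = 0.
Solving simultaneously gives u = 0, v = 3.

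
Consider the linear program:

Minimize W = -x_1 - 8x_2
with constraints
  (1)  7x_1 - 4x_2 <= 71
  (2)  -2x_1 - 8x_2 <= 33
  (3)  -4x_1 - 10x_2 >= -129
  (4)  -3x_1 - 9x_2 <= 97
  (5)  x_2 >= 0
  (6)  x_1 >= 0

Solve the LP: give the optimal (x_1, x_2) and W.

x_1 = 0, x_2 = 129/10, minimum W = -516/5

Vertices and W = -x_1 - 8x_2:
  (613/43, 619/86) → W = -3089/43
  (71/7, 0) → W = -71/7
  (0, 129/10) → W = -516/5
  (0, 0) → W = 0

The optimum lies where -4x_1 - 10x_2 = -129 and x_1 = 0.
Solving simultaneously gives x_1 = 0, x_2 = 129/10.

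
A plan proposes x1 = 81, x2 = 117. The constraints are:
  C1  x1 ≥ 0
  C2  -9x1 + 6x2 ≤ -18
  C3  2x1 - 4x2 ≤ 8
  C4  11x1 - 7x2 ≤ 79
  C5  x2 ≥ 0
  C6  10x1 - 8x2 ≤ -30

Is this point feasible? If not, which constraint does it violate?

feasible

C1: 81 ≥ 0 ✓
C2: -27 ≤ -18 ✓
C3: -306 ≤ 8 ✓
C4: 72 ≤ 79 ✓
C5: 117 ≥ 0 ✓
C6: -126 ≤ -30 ✓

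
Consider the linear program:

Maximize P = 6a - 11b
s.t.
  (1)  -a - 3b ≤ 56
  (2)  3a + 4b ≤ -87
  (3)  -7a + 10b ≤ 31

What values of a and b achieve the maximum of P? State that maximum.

a = -37/5, b = -81/5, maximum P = 669/5

Vertices and P = 6a - 11b:
  (-37/5, -81/5) → P = 669/5
  (-653/31, -361/31) → P = 53/31
  (-497/29, -258/29) → P = -144/29

At the optimal vertex, -a - 3b = 56 and 3a + 4b = -87.
Solving simultaneously gives a = -37/5, b = -81/5.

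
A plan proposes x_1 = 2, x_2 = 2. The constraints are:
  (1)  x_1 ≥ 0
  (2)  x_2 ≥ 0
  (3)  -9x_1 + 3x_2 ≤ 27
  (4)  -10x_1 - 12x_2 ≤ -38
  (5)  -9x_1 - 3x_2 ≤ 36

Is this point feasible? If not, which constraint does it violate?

feasible

(1): 2 ≥ 0 ✓
(2): 2 ≥ 0 ✓
(3): -12 ≤ 27 ✓
(4): -44 ≤ -38 ✓
(5): -24 ≤ 36 ✓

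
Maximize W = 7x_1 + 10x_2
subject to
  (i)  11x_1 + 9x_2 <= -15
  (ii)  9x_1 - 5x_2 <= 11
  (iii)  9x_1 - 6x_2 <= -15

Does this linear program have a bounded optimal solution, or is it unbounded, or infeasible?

unbounded

From the feasible point (-75/49, 10/49), moving in the direction (-9, 11) keeps every constraint satisfied while W increases without bound.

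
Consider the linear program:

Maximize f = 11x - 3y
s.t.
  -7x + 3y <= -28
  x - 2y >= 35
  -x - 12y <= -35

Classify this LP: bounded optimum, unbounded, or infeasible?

From the feasible point (35, 0), moving in the direction (2, 1) keeps every constraint satisfied while f increases without bound.

unbounded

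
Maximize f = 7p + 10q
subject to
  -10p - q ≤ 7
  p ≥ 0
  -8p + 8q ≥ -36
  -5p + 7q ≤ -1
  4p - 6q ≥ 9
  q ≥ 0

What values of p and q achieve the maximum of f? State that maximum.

Vertices and f = 7p + 10q:
  (9, 9/2) → f = 108
  (9/2, 0) → f = 63/2
  (9/4, 0) → f = 63/4

The optimum lies where -8p + 8q = -36 and 4p - 6q = 9.
Solving simultaneously gives p = 9, q = 9/2.

p = 9, q = 9/2, maximum f = 108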